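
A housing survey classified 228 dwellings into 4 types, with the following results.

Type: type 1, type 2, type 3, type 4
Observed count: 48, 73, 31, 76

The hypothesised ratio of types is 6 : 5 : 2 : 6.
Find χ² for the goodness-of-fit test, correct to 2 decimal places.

Ratio total = 19. Expected counts: 228×6/19 = 72, 228×5/19 = 60, 228×2/19 = 24, 228×6/19 = 72.
cat         O        E   (O−E)²/E
type 1     48       72      8.000
type 2     73       60      2.817
type 3     31       24      2.042
type 4     76       72      0.222
Sum = 13.08

13.08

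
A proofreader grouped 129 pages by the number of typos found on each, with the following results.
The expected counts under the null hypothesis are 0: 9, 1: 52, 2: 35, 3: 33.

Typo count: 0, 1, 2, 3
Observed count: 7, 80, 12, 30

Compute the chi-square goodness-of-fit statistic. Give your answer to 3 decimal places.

0: (7 − 9)²/9 = 4/9 = 0.4444
1: (80 − 52)²/52 = 784/52 = 15.0769
2: (12 − 35)²/35 = 529/35 = 15.1143
3: (30 − 33)²/33 = 9/33 = 0.2727
Sum = 30.908

30.908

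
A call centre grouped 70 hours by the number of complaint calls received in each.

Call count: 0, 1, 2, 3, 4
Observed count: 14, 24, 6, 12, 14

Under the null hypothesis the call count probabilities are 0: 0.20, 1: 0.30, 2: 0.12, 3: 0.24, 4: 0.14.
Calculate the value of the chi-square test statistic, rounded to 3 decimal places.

Expected counts E_i = n·p_i: 70×0.20 = 14, 70×0.30 = 21, 70×0.12 = 8.4, 70×0.24 = 16.8, 70×0.14 = 9.8.
χ² = (14−14)²/14 + (24−21)²/21 + (6−8.4)²/8.4 + (12−16.8)²/16.8 + (14−9.8)²/9.8
   = 0.0000 + 0.4286 + 0.6857 + 1.3714 + 1.8000
Sum = 4.286

4.286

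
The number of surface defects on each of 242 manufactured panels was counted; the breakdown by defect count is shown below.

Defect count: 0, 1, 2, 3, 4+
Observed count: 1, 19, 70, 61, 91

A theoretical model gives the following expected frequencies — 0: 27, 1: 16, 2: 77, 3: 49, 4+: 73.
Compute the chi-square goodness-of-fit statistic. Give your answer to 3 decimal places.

33.613

χ² = (1−27)²/27 + (19−16)²/16 + (70−77)²/77 + (61−49)²/49 + (91−73)²/73
   = 25.0370 + 0.5625 + 0.6364 + 2.9388 + 4.4384
Sum = 33.613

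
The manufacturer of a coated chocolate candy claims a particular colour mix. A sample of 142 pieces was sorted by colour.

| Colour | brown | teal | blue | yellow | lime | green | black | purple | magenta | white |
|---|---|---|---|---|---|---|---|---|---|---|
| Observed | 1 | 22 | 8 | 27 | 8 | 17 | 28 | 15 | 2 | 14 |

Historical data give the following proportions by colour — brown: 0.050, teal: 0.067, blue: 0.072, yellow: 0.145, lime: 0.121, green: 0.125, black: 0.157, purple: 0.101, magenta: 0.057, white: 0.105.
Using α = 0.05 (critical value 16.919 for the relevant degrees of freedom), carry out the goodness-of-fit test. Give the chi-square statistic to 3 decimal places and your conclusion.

35.179; reject

Expected counts E_i = n·p_i: 142×0.050 = 7.1, 142×0.067 = 9.514, 142×0.072 = 10.224, 142×0.145 = 20.59, 142×0.121 = 17.182, 142×0.125 = 17.75, 142×0.157 = 22.294, 142×0.101 = 14.342, 142×0.057 = 8.094, 142×0.105 = 14.91.
brown: (1 − 7.1)²/7.1 = 37.21/7.1 = 5.2408
teal: (22 − 9.514)²/9.514 = 155.900196/9.514 = 16.3864
blue: (8 − 10.224)²/10.224 = 4.946176/10.224 = 0.4838
yellow: (27 − 20.59)²/20.59 = 41.0881/20.59 = 1.9955
lime: (8 − 17.182)²/17.182 = 84.309124/17.182 = 4.9068
green: (17 − 17.75)²/17.75 = 0.5625/17.75 = 0.0317
black: (28 − 22.294)²/22.294 = 32.558436/22.294 = 1.4604
purple: (15 − 14.342)²/14.342 = 0.432964/14.342 = 0.0302
magenta: (2 − 8.094)²/8.094 = 37.136836/8.094 = 4.5882
white: (14 − 14.91)²/14.91 = 0.8281/14.91 = 0.0555
Sum = 35.179
df = 9. Since 35.179 > 16.919, we reject H₀.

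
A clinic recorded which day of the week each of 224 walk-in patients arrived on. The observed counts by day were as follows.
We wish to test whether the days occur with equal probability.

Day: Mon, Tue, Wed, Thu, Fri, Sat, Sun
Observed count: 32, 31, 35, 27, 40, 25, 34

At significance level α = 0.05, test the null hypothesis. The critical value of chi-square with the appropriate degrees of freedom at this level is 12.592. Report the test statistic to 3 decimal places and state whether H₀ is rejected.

4.750; do not reject

Under H₀ each category has probability 1/7, so each expected count is 224/7 = 32.
Mon: (32 − 32)²/32 = 0/32 = 0.0000
Tue: (31 − 32)²/32 = 1/32 = 0.0313
Wed: (35 − 32)²/32 = 9/32 = 0.2813
Thu: (27 − 32)²/32 = 25/32 = 0.7813
Fri: (40 − 32)²/32 = 64/32 = 2.0000
Sat: (25 − 32)²/32 = 49/32 = 1.5313
Sun: (34 − 32)²/32 = 4/32 = 0.1250
Sum = 4.750
df = 6. Since 4.750 < 12.592, we do not reject H₀.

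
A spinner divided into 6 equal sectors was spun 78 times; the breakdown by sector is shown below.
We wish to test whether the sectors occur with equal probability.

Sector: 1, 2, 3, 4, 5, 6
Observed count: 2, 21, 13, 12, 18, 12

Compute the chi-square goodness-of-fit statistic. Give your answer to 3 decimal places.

Under H₀ each category has probability 1/6, so each expected count is 78/6 = 13.
cat         O        E   (O−E)²/E
1           2       13     9.3077
2          21       13     4.9231
3          13       13     0.0000
4          12       13     0.0769
5          18       13     1.9231
6          12       13     0.0769
Sum = 16.308

16.308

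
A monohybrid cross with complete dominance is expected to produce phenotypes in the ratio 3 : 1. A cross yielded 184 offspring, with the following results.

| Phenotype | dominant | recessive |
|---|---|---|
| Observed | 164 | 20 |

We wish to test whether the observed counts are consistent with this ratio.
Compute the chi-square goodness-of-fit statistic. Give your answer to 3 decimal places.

19.594

Ratio total = 4. Expected counts: 184×3/4 = 138, 184×1/4 = 46.
χ² = (164−138)²/138 + (20−46)²/46
   = 4.8986 + 14.6957
Sum = 19.594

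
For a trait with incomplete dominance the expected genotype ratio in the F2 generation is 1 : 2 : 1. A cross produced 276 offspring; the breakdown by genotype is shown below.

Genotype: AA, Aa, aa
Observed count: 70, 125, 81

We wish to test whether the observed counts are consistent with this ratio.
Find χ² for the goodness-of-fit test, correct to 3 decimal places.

3.326

Ratio total = 4. Expected counts: 276×1/4 = 69, 276×2/4 = 138, 276×1/4 = 69.
χ² = (70−69)²/69 + (125−138)²/138 + (81−69)²/69
   = 0.0145 + 1.2246 + 2.0870
Sum = 3.326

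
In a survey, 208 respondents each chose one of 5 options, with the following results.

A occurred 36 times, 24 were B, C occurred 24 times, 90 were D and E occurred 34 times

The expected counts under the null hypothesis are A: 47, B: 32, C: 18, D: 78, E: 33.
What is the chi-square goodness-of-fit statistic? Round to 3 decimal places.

cat         O        E   (O−E)²/E
A          36       47     2.5745
B          24       32     2.0000
C          24       18     2.0000
D          90       78     1.8462
E          34       33     0.0303
Sum = 8.451

8.451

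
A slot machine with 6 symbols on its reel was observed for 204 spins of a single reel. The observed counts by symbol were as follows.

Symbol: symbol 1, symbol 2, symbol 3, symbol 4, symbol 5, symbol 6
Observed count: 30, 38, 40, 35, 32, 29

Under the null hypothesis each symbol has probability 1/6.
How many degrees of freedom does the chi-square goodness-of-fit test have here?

There are k = 6 categories and no parameters were estimated from the data, so df = 6 − 1 = 5.

5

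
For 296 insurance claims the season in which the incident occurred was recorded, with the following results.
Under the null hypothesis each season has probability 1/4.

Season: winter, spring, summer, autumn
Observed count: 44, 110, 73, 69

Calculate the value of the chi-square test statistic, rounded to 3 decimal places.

Expected count for each of the 4 categories: 296/4 = 74.
χ² = (44−74)²/74 + (110−74)²/74 + (73−74)²/74 + (69−74)²/74
   = 12.1622 + 17.5135 + 0.0135 + 0.3378
Sum = 30.027

30.027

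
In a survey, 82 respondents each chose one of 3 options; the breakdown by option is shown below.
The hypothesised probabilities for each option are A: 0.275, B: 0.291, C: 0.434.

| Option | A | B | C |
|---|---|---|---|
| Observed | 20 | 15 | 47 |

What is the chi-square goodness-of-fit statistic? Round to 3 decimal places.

Expected counts E_i = n·p_i: 82×0.275 = 22.55, 82×0.291 = 23.862, 82×0.434 = 35.588.
cat         O        E   (O−E)²/E
A          20    22.55     0.2884
B          15   23.862     3.2912
C          47   35.588     3.6595
Sum = 7.239

7.239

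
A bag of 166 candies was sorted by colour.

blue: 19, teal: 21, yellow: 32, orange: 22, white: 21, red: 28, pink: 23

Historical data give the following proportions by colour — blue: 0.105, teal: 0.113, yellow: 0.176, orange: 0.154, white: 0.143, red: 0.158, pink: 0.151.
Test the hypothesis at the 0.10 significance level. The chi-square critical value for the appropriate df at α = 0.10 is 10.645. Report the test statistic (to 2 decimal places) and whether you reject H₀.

Expected counts E_i = n·p_i: 166×0.105 = 17.43, 166×0.113 = 18.758, 166×0.176 = 29.216, 166×0.154 = 25.564, 166×0.143 = 23.738, 166×0.158 = 26.228, 166×0.151 = 25.066.
cat         O        E   (O−E)²/E
blue       19    17.43      0.141
teal       21   18.758      0.268
yellow     32   29.216      0.265
orange     22   25.564      0.497
white      21   23.738      0.316
red        28   26.228      0.120
pink       23   25.066      0.170
Sum = 1.78
df = 6. Since 1.78 < 10.645, we do not reject H₀.

1.78; do not reject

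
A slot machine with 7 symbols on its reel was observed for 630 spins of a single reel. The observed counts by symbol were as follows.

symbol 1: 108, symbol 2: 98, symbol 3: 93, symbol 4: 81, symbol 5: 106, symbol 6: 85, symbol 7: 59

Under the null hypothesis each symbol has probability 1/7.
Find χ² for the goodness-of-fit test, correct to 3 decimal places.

19.111

Expected count for each of the 7 categories: 630/7 = 90.
symbol 1: (108 − 90)²/90 = 324/90 = 3.6000
symbol 2: (98 − 90)²/90 = 64/90 = 0.7111
symbol 3: (93 − 90)²/90 = 9/90 = 0.1000
symbol 4: (81 − 90)²/90 = 81/90 = 0.9000
symbol 5: (106 − 90)²/90 = 256/90 = 2.8444
symbol 6: (85 − 90)²/90 = 25/90 = 0.2778
symbol 7: (59 − 90)²/90 = 961/90 = 10.6778
Sum = 19.111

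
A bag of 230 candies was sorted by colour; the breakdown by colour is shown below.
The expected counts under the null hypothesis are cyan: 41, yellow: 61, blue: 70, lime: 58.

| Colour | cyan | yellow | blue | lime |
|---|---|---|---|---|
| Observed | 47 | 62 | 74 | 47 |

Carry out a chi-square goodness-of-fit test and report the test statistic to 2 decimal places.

3.21

cyan: (47 − 41)²/41 = 36/41 = 0.878
yellow: (62 − 61)²/61 = 1/61 = 0.016
blue: (74 − 70)²/70 = 16/70 = 0.229
lime: (47 − 58)²/58 = 121/58 = 2.086
Sum = 3.21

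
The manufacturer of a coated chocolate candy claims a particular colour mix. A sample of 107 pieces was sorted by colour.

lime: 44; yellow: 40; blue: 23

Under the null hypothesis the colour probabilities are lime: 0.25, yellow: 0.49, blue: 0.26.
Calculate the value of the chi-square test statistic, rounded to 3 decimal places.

Expected counts E_i = n·p_i: 107×0.25 = 26.75, 107×0.49 = 52.43, 107×0.26 = 27.82.
lime: (44 − 26.75)²/26.75 = 297.5625/26.75 = 11.1238
yellow: (40 − 52.43)²/52.43 = 154.5049/52.43 = 2.9469
blue: (23 − 27.82)²/27.82 = 23.2324/27.82 = 0.8351
Sum = 14.906

14.906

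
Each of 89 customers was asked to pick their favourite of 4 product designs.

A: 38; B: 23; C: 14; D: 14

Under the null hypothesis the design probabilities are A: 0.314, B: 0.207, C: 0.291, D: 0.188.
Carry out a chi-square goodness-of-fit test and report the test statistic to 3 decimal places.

10.667

Expected counts E_i = n·p_i: 89×0.314 = 27.946, 89×0.207 = 18.423, 89×0.291 = 25.899, 89×0.188 = 16.732.
cat         O        E   (O−E)²/E
A          38   27.946     3.6171
B          23   18.423     1.1371
C          14   25.899     5.4669
D          14   16.732     0.4461
Sum = 10.667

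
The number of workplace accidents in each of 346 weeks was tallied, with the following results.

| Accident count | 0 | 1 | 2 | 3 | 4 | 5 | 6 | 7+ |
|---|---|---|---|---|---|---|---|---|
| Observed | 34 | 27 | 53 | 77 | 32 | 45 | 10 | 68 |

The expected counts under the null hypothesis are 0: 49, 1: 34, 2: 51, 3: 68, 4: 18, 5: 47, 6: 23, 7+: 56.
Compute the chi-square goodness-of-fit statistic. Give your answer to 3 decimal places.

28.196

0: (34 − 49)²/49 = 225/49 = 4.5918
1: (27 − 34)²/34 = 49/34 = 1.4412
2: (53 − 51)²/51 = 4/51 = 0.0784
3: (77 − 68)²/68 = 81/68 = 1.1912
4: (32 − 18)²/18 = 196/18 = 10.8889
5: (45 − 47)²/47 = 4/47 = 0.0851
6: (10 − 23)²/23 = 169/23 = 7.3478
7+: (68 − 56)²/56 = 144/56 = 2.5714
Sum = 28.196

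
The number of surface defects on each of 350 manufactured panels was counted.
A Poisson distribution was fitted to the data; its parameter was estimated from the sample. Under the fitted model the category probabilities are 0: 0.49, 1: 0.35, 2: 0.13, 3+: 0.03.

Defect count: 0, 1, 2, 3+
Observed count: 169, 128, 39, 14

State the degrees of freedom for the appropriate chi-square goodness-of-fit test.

2

There are k = 4 categories and 1 parameter estimated from the data, so df = 4 − 1 − 1 = 2.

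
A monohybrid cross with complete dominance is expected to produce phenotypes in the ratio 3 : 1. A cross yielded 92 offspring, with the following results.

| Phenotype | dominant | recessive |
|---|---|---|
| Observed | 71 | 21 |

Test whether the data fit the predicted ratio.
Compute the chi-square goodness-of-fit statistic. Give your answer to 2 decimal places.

0.23

Ratio total = 4. Expected counts: 92×3/4 = 69, 92×1/4 = 23.
dominant: (71 − 69)²/69 = 4/69 = 0.058
recessive: (21 − 23)²/23 = 4/23 = 0.174
Sum = 0.23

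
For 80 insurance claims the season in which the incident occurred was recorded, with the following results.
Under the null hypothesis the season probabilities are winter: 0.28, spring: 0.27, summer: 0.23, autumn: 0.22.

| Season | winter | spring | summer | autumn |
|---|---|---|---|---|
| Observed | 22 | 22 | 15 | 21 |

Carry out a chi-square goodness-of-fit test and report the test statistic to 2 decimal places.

1.30

Expected counts E_i = n·p_i: 80×0.28 = 22.4, 80×0.27 = 21.6, 80×0.23 = 18.4, 80×0.22 = 17.6.
winter: (22 − 22.4)²/22.4 = 0.16/22.4 = 0.007
spring: (22 − 21.6)²/21.6 = 0.16/21.6 = 0.007
summer: (15 − 18.4)²/18.4 = 11.56/18.4 = 0.628
autumn: (21 − 17.6)²/17.6 = 11.56/17.6 = 0.657
Sum = 1.30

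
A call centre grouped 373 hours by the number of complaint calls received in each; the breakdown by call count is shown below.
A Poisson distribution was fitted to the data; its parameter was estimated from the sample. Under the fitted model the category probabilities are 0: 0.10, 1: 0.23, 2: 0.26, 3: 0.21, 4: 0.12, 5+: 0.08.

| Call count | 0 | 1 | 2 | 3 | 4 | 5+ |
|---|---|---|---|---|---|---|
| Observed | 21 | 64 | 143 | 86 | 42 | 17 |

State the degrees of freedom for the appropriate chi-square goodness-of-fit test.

4

There are k = 6 categories and 1 parameter estimated from the data, so df = 6 − 1 − 1 = 4.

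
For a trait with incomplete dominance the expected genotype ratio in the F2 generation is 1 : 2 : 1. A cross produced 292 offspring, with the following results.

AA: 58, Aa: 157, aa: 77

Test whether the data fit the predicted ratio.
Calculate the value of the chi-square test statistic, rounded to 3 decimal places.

Ratio total = 4. Expected counts: 292×1/4 = 73, 292×2/4 = 146, 292×1/4 = 73.
χ² = (58−73)²/73 + (157−146)²/146 + (77−73)²/73
   = 3.0822 + 0.8288 + 0.2192
Sum = 4.130

4.130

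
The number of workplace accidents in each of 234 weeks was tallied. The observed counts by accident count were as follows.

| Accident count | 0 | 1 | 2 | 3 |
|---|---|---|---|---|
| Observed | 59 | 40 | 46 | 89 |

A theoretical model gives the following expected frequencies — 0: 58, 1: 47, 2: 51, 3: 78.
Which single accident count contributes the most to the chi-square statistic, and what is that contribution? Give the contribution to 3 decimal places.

cat         O        E   (O−E)²/E
0          59       58     0.0172
1          40       47     1.0426
2          46       51     0.4902
3          89       78     1.5513
The largest term is for 3: 1.551.

3, 1.551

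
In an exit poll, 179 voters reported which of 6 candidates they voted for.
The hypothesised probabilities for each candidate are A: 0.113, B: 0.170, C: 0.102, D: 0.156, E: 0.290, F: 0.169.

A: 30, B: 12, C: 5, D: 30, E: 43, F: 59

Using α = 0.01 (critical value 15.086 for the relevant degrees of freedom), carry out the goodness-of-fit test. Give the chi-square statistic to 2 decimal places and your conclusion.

54.52; reject

Expected counts E_i = n·p_i: 179×0.113 = 20.227, 179×0.170 = 30.43, 179×0.102 = 18.258, 179×0.156 = 27.924, 179×0.290 = 51.91, 179×0.169 = 30.251.
cat         O        E   (O−E)²/E
A          30   20.227      4.722
B          12    30.43     11.162
C           5   18.258      9.627
D          30   27.924      0.154
E          43    51.91      1.529
F          59   30.251     27.322
Sum = 54.52
df = 5. Since 54.52 > 15.086, we reject H₀.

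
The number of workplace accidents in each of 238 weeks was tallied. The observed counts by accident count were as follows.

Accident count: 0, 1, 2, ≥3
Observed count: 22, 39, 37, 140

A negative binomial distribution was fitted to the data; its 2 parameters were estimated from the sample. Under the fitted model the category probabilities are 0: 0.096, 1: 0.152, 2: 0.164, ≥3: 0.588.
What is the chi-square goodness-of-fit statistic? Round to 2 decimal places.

0.36

Expected counts E_i = n·p_i: 238×0.096 = 22.848, 238×0.152 = 36.176, 238×0.164 = 39.032, 238×0.588 = 139.944.
χ² = (22−22.848)²/22.848 + (39−36.176)²/36.176 + (37−39.032)²/39.032 + (140−139.944)²/139.944
   = 0.031 + 0.220 + 0.106 + 0.000
Sum = 0.36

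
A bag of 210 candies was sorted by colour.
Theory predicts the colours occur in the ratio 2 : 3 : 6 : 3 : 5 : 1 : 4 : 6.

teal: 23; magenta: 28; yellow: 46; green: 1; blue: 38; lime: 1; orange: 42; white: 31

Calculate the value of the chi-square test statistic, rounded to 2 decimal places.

Ratio total = 30. Expected counts: 210×2/30 = 14, 210×3/30 = 21, 210×6/30 = 42, 210×3/30 = 21, 210×5/30 = 35, 210×1/30 = 7, 210×4/30 = 28, 210×6/30 = 42.
teal: (23 − 14)²/14 = 81/14 = 5.786
magenta: (28 − 21)²/21 = 49/21 = 2.333
yellow: (46 − 42)²/42 = 16/42 = 0.381
green: (1 − 21)²/21 = 400/21 = 19.048
blue: (38 − 35)²/35 = 9/35 = 0.257
lime: (1 − 7)²/7 = 36/7 = 5.143
orange: (42 − 28)²/28 = 196/28 = 7.000
white: (31 − 42)²/42 = 121/42 = 2.881
Sum = 42.83

42.83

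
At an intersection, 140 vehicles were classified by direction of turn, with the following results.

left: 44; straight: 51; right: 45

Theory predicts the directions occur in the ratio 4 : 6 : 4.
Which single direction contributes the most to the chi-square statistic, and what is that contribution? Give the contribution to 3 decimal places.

straight, 1.350

Ratio total = 14. Expected counts: 140×4/14 = 40, 140×6/14 = 60, 140×4/14 = 40.
left: (44 − 40)²/40 = 16/40 = 0.4000
straight: (51 − 60)²/60 = 81/60 = 1.3500
right: (45 − 40)²/40 = 25/40 = 0.6250
The largest term is for straight: 1.350.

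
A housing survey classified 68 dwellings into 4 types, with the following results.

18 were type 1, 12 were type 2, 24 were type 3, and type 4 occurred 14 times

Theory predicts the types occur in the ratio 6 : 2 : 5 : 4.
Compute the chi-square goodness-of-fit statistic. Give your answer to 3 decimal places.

Ratio total = 17. Expected counts: 68×6/17 = 24, 68×2/17 = 8, 68×5/17 = 20, 68×4/17 = 16.
cat         O        E   (O−E)²/E
type 1     18       24     1.5000
type 2     12        8     2.0000
type 3     24       20     0.8000
type 4     14       16     0.2500
Sum = 4.550

4.550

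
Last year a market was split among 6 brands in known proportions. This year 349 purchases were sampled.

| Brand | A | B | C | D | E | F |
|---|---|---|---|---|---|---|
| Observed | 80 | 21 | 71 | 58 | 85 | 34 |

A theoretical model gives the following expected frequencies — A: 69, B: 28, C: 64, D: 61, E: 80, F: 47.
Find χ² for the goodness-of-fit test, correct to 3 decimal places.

8.325

A: (80 − 69)²/69 = 121/69 = 1.7536
B: (21 − 28)²/28 = 49/28 = 1.7500
C: (71 − 64)²/64 = 49/64 = 0.7656
D: (58 − 61)²/61 = 9/61 = 0.1475
E: (85 − 80)²/80 = 25/80 = 0.3125
F: (34 − 47)²/47 = 169/47 = 3.5957
Sum = 8.325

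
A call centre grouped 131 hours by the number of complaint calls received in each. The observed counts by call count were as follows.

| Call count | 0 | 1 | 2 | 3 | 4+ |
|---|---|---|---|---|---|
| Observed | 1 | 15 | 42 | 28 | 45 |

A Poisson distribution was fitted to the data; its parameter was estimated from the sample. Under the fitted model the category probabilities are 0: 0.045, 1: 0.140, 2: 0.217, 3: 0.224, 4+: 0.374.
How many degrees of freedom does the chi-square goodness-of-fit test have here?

3

There are k = 5 categories and 1 parameter estimated from the data, so df = 5 − 1 − 1 = 3.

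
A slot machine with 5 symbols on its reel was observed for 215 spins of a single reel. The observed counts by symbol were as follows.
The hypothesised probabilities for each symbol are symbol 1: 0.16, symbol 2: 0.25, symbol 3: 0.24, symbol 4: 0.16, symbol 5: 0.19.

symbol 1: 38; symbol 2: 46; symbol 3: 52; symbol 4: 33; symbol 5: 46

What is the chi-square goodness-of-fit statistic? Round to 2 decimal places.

Expected counts E_i = n·p_i: 215×0.16 = 34.4, 215×0.25 = 53.75, 215×0.24 = 51.6, 215×0.16 = 34.4, 215×0.19 = 40.85.
symbol 1: (38 − 34.4)²/34.4 = 12.96/34.4 = 0.377
symbol 2: (46 − 53.75)²/53.75 = 60.0625/53.75 = 1.117
symbol 3: (52 − 51.6)²/51.6 = 0.16/51.6 = 0.003
symbol 4: (33 − 34.4)²/34.4 = 1.96/34.4 = 0.057
symbol 5: (46 − 40.85)²/40.85 = 26.5225/40.85 = 0.649
Sum = 2.20

2.20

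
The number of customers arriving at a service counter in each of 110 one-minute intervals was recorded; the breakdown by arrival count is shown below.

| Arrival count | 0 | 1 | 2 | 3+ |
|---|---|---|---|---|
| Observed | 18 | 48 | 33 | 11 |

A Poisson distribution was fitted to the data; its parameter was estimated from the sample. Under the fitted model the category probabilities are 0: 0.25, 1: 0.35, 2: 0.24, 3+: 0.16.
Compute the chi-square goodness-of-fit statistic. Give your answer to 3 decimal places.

Expected counts E_i = n·p_i: 110×0.25 = 27.5, 110×0.35 = 38.5, 110×0.24 = 26.4, 110×0.16 = 17.6.
χ² = (18−27.5)²/27.5 + (48−38.5)²/38.5 + (33−26.4)²/26.4 + (11−17.6)²/17.6
   = 3.2818 + 2.3442 + 1.6500 + 2.4750
Sum = 9.751

9.751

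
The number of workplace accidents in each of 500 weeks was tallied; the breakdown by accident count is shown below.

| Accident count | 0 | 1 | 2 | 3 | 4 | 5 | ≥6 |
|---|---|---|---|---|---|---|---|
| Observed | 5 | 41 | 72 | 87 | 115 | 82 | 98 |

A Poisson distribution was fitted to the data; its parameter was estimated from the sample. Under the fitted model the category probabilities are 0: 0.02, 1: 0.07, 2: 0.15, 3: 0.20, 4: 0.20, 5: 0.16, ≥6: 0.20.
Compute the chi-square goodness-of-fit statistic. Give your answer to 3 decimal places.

Expected counts E_i = n·p_i: 500×0.02 = 10, 500×0.07 = 35, 500×0.15 = 75, 500×0.20 = 100, 500×0.20 = 100, 500×0.16 = 80, 500×0.20 = 100.
cat         O        E   (O−E)²/E
0           5       10     2.5000
1          41       35     1.0286
2          72       75     0.1200
3          87      100     1.6900
4         115      100     2.2500
5          82       80     0.0500
≥6         98      100     0.0400
Sum = 7.679

7.679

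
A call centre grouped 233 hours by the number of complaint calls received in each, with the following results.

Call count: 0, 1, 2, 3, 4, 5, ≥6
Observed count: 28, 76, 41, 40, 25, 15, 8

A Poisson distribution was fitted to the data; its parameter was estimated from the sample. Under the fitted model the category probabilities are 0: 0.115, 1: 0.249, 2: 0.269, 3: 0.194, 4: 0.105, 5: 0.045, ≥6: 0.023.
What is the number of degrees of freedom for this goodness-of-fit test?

There are k = 7 categories and 1 parameter estimated from the data, so df = 7 − 1 − 1 = 5.

5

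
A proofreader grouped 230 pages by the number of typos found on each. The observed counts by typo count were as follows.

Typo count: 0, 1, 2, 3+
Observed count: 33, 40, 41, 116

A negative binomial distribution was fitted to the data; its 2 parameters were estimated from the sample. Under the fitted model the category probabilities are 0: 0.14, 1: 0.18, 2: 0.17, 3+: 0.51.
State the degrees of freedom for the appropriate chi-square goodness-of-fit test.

There are k = 4 categories and 2 parameters estimated from the data, so df = 4 − 1 − 2 = 1.

1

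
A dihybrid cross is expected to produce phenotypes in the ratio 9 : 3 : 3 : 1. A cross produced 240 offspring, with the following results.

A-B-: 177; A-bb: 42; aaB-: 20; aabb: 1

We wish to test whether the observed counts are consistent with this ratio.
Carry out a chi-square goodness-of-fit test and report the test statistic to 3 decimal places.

Ratio total = 16. Expected counts: 240×9/16 = 135, 240×3/16 = 45, 240×3/16 = 45, 240×1/16 = 15.
χ² = (177−135)²/135 + (42−45)²/45 + (20−45)²/45 + (1−15)²/15
   = 13.0667 + 0.2000 + 13.8889 + 13.0667
Sum = 40.222

40.222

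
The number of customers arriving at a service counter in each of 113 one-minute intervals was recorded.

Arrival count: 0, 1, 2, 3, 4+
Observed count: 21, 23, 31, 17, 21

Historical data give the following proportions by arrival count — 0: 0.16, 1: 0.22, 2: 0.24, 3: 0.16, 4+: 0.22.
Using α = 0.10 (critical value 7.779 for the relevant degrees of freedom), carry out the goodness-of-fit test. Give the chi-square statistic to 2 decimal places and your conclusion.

Expected counts E_i = n·p_i: 113×0.16 = 18.08, 113×0.22 = 24.86, 113×0.24 = 27.12, 113×0.16 = 18.08, 113×0.22 = 24.86.
χ² = (21−18.08)²/18.08 + (23−24.86)²/24.86 + (31−27.12)²/27.12 + (17−18.08)²/18.08 + (21−24.86)²/24.86
   = 0.472 + 0.139 + 0.555 + 0.065 + 0.599
Sum = 1.83
df = 4. Since 1.83 < 7.779, we do not reject H₀.

1.83; do not reject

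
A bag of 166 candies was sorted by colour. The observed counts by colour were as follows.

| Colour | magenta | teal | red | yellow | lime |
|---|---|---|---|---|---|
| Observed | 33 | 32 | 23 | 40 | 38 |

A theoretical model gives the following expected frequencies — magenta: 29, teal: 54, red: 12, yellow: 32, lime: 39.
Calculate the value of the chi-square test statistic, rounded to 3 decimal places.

χ² = (33−29)²/29 + (32−54)²/54 + (23−12)²/12 + (40−32)²/32 + (38−39)²/39
   = 0.5517 + 8.9630 + 10.0833 + 2.0000 + 0.0256
Sum = 21.624

21.624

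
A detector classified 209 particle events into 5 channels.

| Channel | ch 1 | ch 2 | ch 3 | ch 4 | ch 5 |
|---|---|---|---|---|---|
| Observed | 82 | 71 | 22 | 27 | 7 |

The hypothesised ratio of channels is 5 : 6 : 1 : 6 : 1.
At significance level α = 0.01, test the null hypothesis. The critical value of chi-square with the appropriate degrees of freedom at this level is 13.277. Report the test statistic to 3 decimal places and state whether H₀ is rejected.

49.133; reject

Ratio total = 19. Expected counts: 209×5/19 = 55, 209×6/19 = 66, 209×1/19 = 11, 209×6/19 = 66, 209×1/19 = 11.
χ² = (82−55)²/55 + (71−66)²/66 + (22−11)²/11 + (27−66)²/66 + (7−11)²/11
   = 13.2545 + 0.3788 + 11.0000 + 23.0455 + 1.4545
Sum = 49.133
df = 4. Since 49.133 > 13.277, we reject H₀.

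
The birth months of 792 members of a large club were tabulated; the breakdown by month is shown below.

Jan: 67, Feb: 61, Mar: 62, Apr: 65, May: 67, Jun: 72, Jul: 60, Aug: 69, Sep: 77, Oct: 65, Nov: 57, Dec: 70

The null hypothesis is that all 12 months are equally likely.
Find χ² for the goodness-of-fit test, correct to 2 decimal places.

Expected count for each of the 12 categories: 792/12 = 66.
χ² = (67−66)²/66 + (61−66)²/66 + (62−66)²/66 + (65−66)²/66 + (67−66)²/66 + (72−66)²/66 + (60−66)²/66 + (69−66)²/66 + (77−66)²/66 + (65−66)²/66 + (57−66)²/66 + (70−66)²/66
   = 0.015 + 0.379 + 0.242 + 0.015 + 0.015 + 0.545 + 0.545 + 0.136 + 1.833 + 0.015 + 1.227 + 0.242
Sum = 5.21

5.21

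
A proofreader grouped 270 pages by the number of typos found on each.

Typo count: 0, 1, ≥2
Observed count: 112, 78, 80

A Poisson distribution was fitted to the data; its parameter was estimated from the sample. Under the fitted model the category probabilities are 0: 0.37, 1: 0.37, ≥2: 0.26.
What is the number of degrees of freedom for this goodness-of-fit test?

1

There are k = 3 categories and 1 parameter estimated from the data, so df = 3 − 1 − 1 = 1.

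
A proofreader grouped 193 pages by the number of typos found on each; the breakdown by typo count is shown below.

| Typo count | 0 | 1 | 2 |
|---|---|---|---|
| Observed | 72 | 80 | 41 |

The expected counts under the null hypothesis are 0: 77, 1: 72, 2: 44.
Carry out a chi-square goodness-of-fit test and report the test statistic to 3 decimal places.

1.418

χ² = (72−77)²/77 + (80−72)²/72 + (41−44)²/44
   = 0.3247 + 0.8889 + 0.2045
Sum = 1.418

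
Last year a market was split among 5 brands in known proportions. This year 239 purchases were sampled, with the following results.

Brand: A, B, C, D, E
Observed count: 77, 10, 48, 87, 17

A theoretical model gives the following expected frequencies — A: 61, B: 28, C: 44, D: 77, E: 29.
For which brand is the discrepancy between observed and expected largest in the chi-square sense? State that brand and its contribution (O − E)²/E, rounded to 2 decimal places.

χ² = (77−61)²/61 + (10−28)²/28 + (48−44)²/44 + (87−77)²/77 + (17−29)²/29
   = 4.197 + 11.571 + 0.364 + 1.299 + 4.966
The largest term is for B: 11.57.

B, 11.57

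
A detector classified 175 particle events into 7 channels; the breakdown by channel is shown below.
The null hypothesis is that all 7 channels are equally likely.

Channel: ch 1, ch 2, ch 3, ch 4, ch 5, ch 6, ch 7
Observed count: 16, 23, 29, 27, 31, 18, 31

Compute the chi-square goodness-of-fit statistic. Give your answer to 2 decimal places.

Under H₀ each category has probability 1/7, so each expected count is 175/7 = 25.
χ² = (16−25)²/25 + (23−25)²/25 + (29−25)²/25 + (27−25)²/25 + (31−25)²/25 + (18−25)²/25 + (31−25)²/25
   = 3.240 + 0.160 + 0.640 + 0.160 + 1.440 + 1.960 + 1.440
Sum = 9.04

9.04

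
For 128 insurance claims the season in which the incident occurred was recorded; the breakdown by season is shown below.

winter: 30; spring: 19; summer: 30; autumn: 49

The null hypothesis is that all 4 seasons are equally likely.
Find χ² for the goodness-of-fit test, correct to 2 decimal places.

Under H₀ each category has probability 1/4, so each expected count is 128/4 = 32.
winter: (30 − 32)²/32 = 4/32 = 0.125
spring: (19 − 32)²/32 = 169/32 = 5.281
summer: (30 − 32)²/32 = 4/32 = 0.125
autumn: (49 − 32)²/32 = 289/32 = 9.031
Sum = 14.56

14.56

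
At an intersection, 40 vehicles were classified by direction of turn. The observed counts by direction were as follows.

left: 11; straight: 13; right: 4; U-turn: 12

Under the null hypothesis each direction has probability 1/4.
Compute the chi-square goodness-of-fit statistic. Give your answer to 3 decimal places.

5.000

Expected count for each of the 4 categories: 40/4 = 10.
χ² = (11−10)²/10 + (13−10)²/10 + (4−10)²/10 + (12−10)²/10
   = 0.1000 + 0.9000 + 3.6000 + 0.4000
Sum = 5.000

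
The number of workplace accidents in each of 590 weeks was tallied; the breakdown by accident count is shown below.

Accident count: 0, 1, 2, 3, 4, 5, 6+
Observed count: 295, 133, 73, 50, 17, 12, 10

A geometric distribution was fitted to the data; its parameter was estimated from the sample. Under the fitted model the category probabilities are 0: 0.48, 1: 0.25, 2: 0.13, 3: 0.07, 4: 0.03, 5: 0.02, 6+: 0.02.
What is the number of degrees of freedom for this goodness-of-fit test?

There are k = 7 categories and 1 parameter estimated from the data, so df = 7 − 1 − 1 = 5.

5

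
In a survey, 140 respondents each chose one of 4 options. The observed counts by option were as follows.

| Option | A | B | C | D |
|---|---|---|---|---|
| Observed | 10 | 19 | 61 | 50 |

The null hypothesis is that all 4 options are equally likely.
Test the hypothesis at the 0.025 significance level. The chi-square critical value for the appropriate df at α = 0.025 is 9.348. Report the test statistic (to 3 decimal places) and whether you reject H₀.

50.914; reject

Expected count for each of the 4 categories: 140/4 = 35.
χ² = (10−35)²/35 + (19−35)²/35 + (61−35)²/35 + (50−35)²/35
   = 17.8571 + 7.3143 + 19.3143 + 6.4286
Sum = 50.914
df = 3. Since 50.914 > 9.348, we reject H₀.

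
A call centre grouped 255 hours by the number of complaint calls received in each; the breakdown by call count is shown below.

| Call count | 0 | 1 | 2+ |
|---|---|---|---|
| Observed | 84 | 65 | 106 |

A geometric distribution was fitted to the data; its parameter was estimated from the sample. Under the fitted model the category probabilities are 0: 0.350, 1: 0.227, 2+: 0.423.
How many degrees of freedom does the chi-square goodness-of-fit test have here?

1

There are k = 3 categories and 1 parameter estimated from the data, so df = 3 − 1 − 1 = 1.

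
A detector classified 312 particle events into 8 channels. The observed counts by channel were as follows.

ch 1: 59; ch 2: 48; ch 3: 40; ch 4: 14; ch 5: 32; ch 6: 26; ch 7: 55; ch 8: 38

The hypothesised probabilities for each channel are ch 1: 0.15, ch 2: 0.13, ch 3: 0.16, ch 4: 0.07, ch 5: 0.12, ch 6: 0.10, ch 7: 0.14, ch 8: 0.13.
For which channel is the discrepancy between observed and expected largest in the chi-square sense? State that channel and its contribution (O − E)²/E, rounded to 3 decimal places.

Expected counts E_i = n·p_i: 312×0.15 = 46.8, 312×0.13 = 40.56, 312×0.16 = 49.92, 312×0.07 = 21.84, 312×0.12 = 37.44, 312×0.10 = 31.2, 312×0.14 = 43.68, 312×0.13 = 40.56.
cat         O        E   (O−E)²/E
ch 1       59     46.8     3.1803
ch 2       48    40.56     1.3647
ch 3       40    49.92     1.9713
ch 4       14    21.84     2.8144
ch 5       32    37.44     0.7904
ch 6       26     31.2     0.8667
ch 7       55    43.68     2.9337
ch 8       38    40.56     0.1616
The largest term is for ch 1: 3.180.

ch 1, 3.180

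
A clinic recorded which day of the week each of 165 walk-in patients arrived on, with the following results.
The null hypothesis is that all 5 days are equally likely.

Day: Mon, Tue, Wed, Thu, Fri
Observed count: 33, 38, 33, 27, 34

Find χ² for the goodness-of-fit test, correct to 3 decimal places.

1.879

Expected count for each of the 5 categories: 165/5 = 33.
Mon: (33 − 33)²/33 = 0/33 = 0.0000
Tue: (38 − 33)²/33 = 25/33 = 0.7576
Wed: (33 − 33)²/33 = 0/33 = 0.0000
Thu: (27 − 33)²/33 = 36/33 = 1.0909
Fri: (34 − 33)²/33 = 1/33 = 0.0303
Sum = 1.879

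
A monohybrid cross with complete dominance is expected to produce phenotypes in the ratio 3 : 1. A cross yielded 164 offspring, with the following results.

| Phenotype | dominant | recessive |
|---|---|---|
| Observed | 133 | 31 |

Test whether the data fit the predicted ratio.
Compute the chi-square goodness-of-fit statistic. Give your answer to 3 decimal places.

Ratio total = 4. Expected counts: 164×3/4 = 123, 164×1/4 = 41.
cat            O        E   (O−E)²/E
dominant     133      123     0.8130
recessive     31       41     2.4390
Sum = 3.252

3.252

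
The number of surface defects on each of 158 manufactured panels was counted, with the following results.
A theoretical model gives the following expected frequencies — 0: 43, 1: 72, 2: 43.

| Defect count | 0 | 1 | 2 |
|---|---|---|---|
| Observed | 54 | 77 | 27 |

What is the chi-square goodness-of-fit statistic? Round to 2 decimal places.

cat         O        E   (O−E)²/E
0          54       43      2.814
1          77       72      0.347
2          27       43      5.953
Sum = 9.11

9.11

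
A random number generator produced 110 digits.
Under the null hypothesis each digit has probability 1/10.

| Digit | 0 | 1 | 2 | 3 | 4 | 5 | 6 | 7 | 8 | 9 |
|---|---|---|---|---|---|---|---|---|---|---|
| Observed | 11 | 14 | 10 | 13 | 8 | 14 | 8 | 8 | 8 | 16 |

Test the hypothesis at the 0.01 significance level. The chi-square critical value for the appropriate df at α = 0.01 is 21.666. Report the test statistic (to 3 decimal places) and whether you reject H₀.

Under H₀ each category has probability 1/10, so each expected count is 110/10 = 11.
χ² = (11−11)²/11 + (14−11)²/11 + (10−11)²/11 + (13−11)²/11 + (8−11)²/11 + (14−11)²/11 + (8−11)²/11 + (8−11)²/11 + (8−11)²/11 + (16−11)²/11
   = 0.0000 + 0.8182 + 0.0909 + 0.3636 + 0.8182 + 0.8182 + 0.8182 + 0.8182 + 0.8182 + 2.2727
Sum = 7.636
df = 9. Since 7.636 < 21.666, we do not reject H₀.

7.636; do not reject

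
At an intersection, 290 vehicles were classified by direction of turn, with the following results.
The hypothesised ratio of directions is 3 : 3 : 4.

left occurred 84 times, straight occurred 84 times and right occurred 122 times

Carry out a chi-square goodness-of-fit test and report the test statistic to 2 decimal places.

Ratio total = 10. Expected counts: 290×3/10 = 87, 290×3/10 = 87, 290×4/10 = 116.
χ² = (84−87)²/87 + (84−87)²/87 + (122−116)²/116
   = 0.103 + 0.103 + 0.310
Sum = 0.52

0.52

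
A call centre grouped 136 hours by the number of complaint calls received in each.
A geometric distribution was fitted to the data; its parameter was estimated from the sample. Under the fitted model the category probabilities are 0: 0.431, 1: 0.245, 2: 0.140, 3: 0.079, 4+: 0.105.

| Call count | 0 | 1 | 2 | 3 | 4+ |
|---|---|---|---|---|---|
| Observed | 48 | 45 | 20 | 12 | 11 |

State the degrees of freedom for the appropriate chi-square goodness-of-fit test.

There are k = 5 categories and 1 parameter estimated from the data, so df = 5 − 1 − 1 = 3.

3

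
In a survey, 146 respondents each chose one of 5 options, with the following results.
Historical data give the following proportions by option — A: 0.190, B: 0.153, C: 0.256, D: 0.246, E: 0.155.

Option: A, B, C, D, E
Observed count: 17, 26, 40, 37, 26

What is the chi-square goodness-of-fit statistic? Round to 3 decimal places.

5.477

Expected counts E_i = n·p_i: 146×0.190 = 27.74, 146×0.153 = 22.338, 146×0.256 = 37.376, 146×0.246 = 35.916, 146×0.155 = 22.63.
cat         O        E   (O−E)²/E
A          17    27.74     4.1582
B          26   22.338     0.6003
C          40   37.376     0.1842
D          37   35.916     0.0327
E          26    22.63     0.5019
Sum = 5.477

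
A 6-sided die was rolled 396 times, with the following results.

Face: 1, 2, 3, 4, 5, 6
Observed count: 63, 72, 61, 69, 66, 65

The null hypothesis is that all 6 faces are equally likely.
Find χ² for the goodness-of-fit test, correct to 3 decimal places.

Expected count for each of the 6 categories: 396/6 = 66.
cat         O        E   (O−E)²/E
1          63       66     0.1364
2          72       66     0.5455
3          61       66     0.3788
4          69       66     0.1364
5          66       66     0.0000
6          65       66     0.0152
Sum = 1.212

1.212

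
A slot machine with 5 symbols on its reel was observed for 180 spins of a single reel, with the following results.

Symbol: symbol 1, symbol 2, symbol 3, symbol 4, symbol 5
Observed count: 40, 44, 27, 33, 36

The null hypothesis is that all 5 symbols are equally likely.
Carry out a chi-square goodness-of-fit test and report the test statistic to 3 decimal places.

Expected count for each of the 5 categories: 180/5 = 36.
symbol 1: (40 − 36)²/36 = 16/36 = 0.4444
symbol 2: (44 − 36)²/36 = 64/36 = 1.7778
symbol 3: (27 − 36)²/36 = 81/36 = 2.2500
symbol 4: (33 − 36)²/36 = 9/36 = 0.2500
symbol 5: (36 − 36)²/36 = 0/36 = 0.0000
Sum = 4.722

4.722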